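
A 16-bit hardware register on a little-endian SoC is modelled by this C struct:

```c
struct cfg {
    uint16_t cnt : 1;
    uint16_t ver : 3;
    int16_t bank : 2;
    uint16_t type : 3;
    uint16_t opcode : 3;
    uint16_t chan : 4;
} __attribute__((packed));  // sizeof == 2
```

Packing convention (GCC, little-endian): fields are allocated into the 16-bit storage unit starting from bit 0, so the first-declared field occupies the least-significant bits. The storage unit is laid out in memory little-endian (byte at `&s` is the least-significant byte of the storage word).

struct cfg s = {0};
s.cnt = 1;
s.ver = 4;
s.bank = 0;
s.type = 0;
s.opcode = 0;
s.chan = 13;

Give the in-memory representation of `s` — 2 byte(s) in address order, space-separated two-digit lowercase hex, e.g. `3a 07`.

09 d0

cnt (1b) val=1 bits=0x1 at bit 0: 0x0001
ver (3b) val=4 bits=0x4 at bit 1: 0x0009
bank (2b) val=0 bits=0x0 at bit 4: 0x0009
type (3b) val=0 bits=0x0 at bit 6: 0x0009
opcode (3b) val=0 bits=0x0 at bit 9: 0x0009
chan (4b) val=13 bits=0xd at bit 12: 0xd009
word = 0xd009 → little-endian bytes:
  [0]=0x09  [1]=0xd0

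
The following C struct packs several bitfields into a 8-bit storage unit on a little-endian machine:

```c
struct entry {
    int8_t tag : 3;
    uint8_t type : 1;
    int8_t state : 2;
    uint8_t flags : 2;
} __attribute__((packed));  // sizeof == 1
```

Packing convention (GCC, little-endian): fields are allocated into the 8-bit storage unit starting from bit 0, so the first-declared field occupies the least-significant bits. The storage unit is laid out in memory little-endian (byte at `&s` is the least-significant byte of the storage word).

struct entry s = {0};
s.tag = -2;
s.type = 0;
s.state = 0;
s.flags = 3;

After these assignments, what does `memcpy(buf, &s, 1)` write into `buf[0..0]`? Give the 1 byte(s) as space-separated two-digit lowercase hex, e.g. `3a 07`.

tag (3b) val=-2 bits=0x6 at bit 0: 0x06
type (1b) val=0 bits=0x0 at bit 3: 0x06
state (2b) val=0 bits=0x0 at bit 4: 0x06
flags (2b) val=3 bits=0x3 at bit 6: 0xc6
word = 0xc6 → little-endian bytes:
  [0]=0xc6

c6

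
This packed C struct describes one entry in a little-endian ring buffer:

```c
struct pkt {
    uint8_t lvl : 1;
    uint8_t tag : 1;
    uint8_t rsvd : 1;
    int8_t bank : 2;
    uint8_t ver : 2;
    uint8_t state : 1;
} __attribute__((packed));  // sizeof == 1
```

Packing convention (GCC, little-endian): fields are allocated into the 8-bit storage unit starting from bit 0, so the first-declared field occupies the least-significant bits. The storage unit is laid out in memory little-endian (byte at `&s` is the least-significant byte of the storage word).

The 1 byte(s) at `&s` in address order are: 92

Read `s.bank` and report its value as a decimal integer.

[0]=0x92 (little-endian) → word 0x92
lvl [0+:1] = (word>>0) & 0x1 = 0
tag [1+:1] = (word>>1) & 0x1 = 1
rsvd [2+:1] = (word>>2) & 0x1 = 0
bank [3+:2] = (word>>3) & 0x3 = 2  ←
ver [5+:2] = (word>>5) & 0x3 = 0
state [7+:1] = (word>>7) & 0x1 = 1
bank signed 2b, MSB=1: 2 - 4 = -2

-2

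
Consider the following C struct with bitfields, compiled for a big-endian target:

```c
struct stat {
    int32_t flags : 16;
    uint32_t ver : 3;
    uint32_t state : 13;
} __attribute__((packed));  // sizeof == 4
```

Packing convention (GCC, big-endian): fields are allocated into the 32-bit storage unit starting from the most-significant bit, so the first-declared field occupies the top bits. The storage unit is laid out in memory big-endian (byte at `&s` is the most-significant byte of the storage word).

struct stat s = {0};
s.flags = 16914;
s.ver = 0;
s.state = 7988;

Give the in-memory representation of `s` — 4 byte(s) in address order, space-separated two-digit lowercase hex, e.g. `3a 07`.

[16+:16] flags=16914 & 0xffff = 0x4212; word=0x42120000
[13+:3] ver=0 & 0x7 = 0x0; word=0x42120000
[0+:13] state=7988 & 0x1fff = 0x1f34; word=0x42121f34
word = 0x42121f34 → big-endian bytes:
  [0]=0x42  [1]=0x12  [2]=0x1f  [3]=0x34

42 12 1f 34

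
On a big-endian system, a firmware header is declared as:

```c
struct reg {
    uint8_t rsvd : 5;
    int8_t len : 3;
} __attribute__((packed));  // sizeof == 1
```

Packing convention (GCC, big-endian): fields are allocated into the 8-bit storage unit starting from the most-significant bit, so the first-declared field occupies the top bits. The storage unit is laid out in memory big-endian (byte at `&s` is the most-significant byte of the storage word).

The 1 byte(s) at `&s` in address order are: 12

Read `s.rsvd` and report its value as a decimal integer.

2

[0]=0x12 (big-endian) → word 0x12
rsvd [3+:5] = (word>>3) & 0x1f = 2  ←
len [0+:3] = (word>>0) & 0x7 = 2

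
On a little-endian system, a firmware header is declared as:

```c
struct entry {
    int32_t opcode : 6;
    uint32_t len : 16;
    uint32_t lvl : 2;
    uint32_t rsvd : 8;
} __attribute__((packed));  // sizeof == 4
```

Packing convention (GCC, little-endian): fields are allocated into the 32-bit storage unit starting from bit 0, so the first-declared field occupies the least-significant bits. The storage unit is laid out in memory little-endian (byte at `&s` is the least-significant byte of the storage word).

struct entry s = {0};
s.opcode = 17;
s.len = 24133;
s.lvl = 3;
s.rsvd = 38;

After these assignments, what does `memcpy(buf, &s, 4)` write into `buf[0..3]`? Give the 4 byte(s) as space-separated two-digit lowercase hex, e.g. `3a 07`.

[0+:6] opcode=17 & 0x3f = 0x11; word=0x00000011
[6+:16] len=24133 & 0xffff = 0x5e45; word=0x00179151
[22+:2] lvl=3 & 0x3 = 0x3; word=0x00d79151
[24+:8] rsvd=38 & 0xff = 0x26; word=0x26d79151
word = 0x26d79151 → little-endian bytes:
  [0]=0x51  [1]=0x91  [2]=0xd7  [3]=0x26

51 91 d7 26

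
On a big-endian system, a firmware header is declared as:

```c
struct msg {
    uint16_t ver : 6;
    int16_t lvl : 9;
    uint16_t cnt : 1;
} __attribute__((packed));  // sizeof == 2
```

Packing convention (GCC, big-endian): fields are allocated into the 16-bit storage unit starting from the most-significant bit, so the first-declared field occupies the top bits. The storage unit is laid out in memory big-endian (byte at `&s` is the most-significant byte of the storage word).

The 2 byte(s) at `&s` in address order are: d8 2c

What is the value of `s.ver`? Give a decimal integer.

[0]=0xd8 [1]=0x2c (big-endian) → word 0xd82c
ver [10+:6] = (word>>10) & 0x3f = 54  ←
lvl [1+:9] = (word>>1) & 0x1ff = 22
cnt [0+:1] = (word>>0) & 0x1 = 0

54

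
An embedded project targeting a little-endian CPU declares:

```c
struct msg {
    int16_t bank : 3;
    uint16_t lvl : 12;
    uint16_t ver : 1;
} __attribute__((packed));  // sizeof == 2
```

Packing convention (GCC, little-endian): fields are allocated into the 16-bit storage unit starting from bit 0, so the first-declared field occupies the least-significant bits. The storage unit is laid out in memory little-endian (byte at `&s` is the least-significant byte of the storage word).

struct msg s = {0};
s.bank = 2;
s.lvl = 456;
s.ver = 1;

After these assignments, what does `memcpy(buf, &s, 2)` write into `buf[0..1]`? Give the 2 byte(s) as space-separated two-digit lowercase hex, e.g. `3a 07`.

bank:3 = 2 → 0x2 << 0 → word 0x0002
lvl:12 = 456 → 0x1c8 << 3 → word 0x0e42
ver:1 = 1 → 0x1 << 15 → word 0x8e42
word = 0x8e42 → little-endian bytes:
  [0]=0x42  [1]=0x8e

42 8e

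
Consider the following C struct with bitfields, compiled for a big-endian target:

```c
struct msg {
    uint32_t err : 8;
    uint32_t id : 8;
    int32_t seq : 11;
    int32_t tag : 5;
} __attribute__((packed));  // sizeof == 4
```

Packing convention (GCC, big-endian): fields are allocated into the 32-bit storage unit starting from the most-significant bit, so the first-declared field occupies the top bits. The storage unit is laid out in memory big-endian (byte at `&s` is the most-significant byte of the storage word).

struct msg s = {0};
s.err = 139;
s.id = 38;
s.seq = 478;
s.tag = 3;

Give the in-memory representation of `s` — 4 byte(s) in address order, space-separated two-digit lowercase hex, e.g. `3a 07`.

err:8 = 139 → 0x8b << 24 → word 0x8b000000
id:8 = 38 → 0x26 << 16 → word 0x8b260000
seq:11 = 478 → 0x1de << 5 → word 0x8b263bc0
tag:5 = 3 → 0x3 << 0 → word 0x8b263bc3
word = 0x8b263bc3 → big-endian bytes:
  [0]=0x8b  [1]=0x26  [2]=0x3b  [3]=0xc3

8b 26 3b c3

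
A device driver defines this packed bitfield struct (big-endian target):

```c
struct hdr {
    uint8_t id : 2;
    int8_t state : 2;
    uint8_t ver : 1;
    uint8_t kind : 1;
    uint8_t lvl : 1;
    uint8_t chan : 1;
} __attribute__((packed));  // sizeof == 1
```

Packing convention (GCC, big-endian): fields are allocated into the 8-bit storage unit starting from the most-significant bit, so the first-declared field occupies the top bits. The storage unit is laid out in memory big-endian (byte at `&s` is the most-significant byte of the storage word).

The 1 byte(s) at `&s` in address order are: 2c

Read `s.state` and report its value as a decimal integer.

-2

[0]=0x2c (big-endian) → word 0x2c
id [6+:2] = (word>>6) & 0x3 = 0
state [4+:2] = (word>>4) & 0x3 = 2  ←
ver [3+:1] = (word>>3) & 0x1 = 1
kind [2+:1] = (word>>2) & 0x1 = 1
lvl [1+:1] = (word>>1) & 0x1 = 0
chan [0+:1] = (word>>0) & 0x1 = 0
state signed 2b, MSB=1: 2 - 4 = -2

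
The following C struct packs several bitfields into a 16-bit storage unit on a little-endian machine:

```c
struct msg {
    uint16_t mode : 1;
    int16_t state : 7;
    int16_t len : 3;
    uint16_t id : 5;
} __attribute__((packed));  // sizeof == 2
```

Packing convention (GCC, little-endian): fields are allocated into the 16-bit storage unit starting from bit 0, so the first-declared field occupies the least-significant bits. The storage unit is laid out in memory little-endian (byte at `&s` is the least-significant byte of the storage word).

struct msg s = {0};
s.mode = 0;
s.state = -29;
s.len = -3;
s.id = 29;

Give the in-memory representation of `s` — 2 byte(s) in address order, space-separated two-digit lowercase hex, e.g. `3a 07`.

c6 ed

[0+:1] mode=0 & 0x1 = 0x0; word=0x0000
[1+:7] state=-29 & 0x7f = 0x63; word=0x00c6
[8+:3] len=-3 & 0x7 = 0x5; word=0x05c6
[11+:5] id=29 & 0x1f = 0x1d; word=0xedc6
word = 0xedc6 → little-endian bytes:
  [0]=0xc6  [1]=0xed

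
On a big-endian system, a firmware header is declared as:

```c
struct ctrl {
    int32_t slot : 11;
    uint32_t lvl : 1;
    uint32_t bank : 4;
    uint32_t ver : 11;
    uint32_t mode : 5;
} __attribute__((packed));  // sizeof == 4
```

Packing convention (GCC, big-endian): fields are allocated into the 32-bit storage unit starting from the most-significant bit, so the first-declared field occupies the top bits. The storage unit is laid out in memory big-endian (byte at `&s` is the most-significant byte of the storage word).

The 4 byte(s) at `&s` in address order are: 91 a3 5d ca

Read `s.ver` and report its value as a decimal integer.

750

[0]=0x91 [1]=0xa3 [2]=0x5d [3]=0xca (big-endian) → word 0x91a35dca
slot:11 @ bit 21 → (0x91a35dca>>21)&0x7ff = 0x48d
lvl:1 @ bit 20 → (0x91a35dca>>20)&0x1 = 0x0
bank:4 @ bit 16 → (0x91a35dca>>16)&0xf = 0x3
ver:11 @ bit 5 → (0x91a35dca>>5)&0x7ff = 0x2ee  ←
mode:5 @ bit 0 → (0x91a35dca>>0)&0x1f = 0xa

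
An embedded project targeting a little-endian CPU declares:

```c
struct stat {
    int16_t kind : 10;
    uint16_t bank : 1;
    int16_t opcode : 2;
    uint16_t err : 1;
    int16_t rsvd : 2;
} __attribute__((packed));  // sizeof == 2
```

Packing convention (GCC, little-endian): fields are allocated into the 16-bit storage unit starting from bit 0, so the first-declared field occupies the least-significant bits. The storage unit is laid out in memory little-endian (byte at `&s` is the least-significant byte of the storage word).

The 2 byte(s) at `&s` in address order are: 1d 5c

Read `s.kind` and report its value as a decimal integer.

[0]=0x1d [1]=0x5c (little-endian) → word 0x5c1d
kind [0+:10] = (word>>0) & 0x3ff = 29  ←
bank [10+:1] = (word>>10) & 0x1 = 1
opcode [11+:2] = (word>>11) & 0x3 = 3
err [13+:1] = (word>>13) & 0x1 = 0
rsvd [14+:2] = (word>>14) & 0x3 = 1
kind signed 10b, MSB=0: value = 29

29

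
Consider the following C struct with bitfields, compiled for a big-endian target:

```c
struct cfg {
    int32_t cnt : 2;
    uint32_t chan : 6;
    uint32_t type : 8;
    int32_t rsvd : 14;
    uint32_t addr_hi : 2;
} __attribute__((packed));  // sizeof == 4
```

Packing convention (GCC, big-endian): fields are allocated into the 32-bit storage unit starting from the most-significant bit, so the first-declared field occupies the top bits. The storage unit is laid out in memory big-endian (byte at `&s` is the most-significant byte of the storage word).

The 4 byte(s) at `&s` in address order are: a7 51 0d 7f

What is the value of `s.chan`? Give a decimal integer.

39

[0]=0xa7 [1]=0x51 [2]=0x0d [3]=0x7f (big-endian) → word 0xa7510d7f
cnt [30+:2] = (word>>30) & 0x3 = 2
chan [24+:6] = (word>>24) & 0x3f = 39  ←
type [16+:8] = (word>>16) & 0xff = 81
rsvd [2+:14] = (word>>2) & 0x3fff = 863
addr_hi [0+:2] = (word>>0) & 0x3 = 3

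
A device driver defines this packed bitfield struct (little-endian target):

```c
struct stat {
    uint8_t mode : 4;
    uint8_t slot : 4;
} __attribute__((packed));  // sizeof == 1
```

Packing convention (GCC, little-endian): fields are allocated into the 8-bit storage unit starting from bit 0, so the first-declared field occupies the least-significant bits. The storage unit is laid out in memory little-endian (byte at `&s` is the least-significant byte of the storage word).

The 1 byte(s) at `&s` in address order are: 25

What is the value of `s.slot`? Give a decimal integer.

2

[0]=0x25 (little-endian) → word 0x25
mode [0+:4] = (word>>0) & 0xf = 5
slot [4+:4] = (word>>4) & 0xf = 2  ←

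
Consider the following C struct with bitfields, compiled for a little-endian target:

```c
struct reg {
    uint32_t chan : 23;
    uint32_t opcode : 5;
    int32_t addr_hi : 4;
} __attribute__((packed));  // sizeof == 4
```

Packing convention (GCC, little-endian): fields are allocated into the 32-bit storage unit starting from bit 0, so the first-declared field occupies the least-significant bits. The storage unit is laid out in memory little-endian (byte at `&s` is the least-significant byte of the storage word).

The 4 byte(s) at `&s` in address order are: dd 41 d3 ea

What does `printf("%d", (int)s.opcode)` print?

[0]=0xdd [1]=0x41 [2]=0xd3 [3]=0xea (little-endian) → word 0xead341dd
chan [0+:23] = (word>>0) & 0x7fffff = 5456349
opcode [23+:5] = (word>>23) & 0x1f = 21  ←
addr_hi [28+:4] = (word>>28) & 0xf = 14

21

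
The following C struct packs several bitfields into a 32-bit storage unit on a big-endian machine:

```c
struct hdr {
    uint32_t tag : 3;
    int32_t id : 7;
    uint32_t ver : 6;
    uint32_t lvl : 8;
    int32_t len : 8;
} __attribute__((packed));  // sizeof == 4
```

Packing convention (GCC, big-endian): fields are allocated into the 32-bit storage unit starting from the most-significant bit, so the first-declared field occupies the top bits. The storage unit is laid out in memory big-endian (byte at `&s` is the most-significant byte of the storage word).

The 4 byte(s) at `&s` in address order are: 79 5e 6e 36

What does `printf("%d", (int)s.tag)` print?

3

[0]=0x79 [1]=0x5e [2]=0x6e [3]=0x36 (big-endian) → word 0x795e6e36
tag:3 @ bit 29 → (0x795e6e36>>29)&0x7 = 0x3  ←
id:7 @ bit 22 → (0x795e6e36>>22)&0x7f = 0x65
ver:6 @ bit 16 → (0x795e6e36>>16)&0x3f = 0x1e
lvl:8 @ bit 8 → (0x795e6e36>>8)&0xff = 0x6e
len:8 @ bit 0 → (0x795e6e36>>0)&0xff = 0x36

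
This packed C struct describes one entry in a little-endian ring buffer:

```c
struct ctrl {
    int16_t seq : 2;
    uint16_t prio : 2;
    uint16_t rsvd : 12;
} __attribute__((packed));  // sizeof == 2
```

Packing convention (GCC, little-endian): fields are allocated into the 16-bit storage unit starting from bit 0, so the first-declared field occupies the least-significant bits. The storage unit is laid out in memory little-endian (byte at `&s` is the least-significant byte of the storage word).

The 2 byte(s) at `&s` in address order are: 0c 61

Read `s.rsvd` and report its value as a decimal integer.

[0]=0x0c [1]=0x61 (little-endian) → word 0x610c
seq:2 @ bit 0 → (0x610c>>0)&0x3 = 0x0
prio:2 @ bit 2 → (0x610c>>2)&0x3 = 0x3
rsvd:12 @ bit 4 → (0x610c>>4)&0xfff = 0x610  ←

1552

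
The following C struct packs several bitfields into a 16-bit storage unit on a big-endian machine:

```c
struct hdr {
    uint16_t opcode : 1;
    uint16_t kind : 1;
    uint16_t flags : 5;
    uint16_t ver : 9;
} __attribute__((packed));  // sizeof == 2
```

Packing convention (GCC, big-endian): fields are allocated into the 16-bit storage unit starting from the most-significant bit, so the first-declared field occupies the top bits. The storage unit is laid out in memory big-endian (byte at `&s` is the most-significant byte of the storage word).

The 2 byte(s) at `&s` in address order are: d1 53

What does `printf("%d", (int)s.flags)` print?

[0]=0xd1 [1]=0x53 (big-endian) → word 0xd153
opcode [15+:1] = (word>>15) & 0x1 = 1
kind [14+:1] = (word>>14) & 0x1 = 1
flags [9+:5] = (word>>9) & 0x1f = 8  ←
ver [0+:9] = (word>>0) & 0x1ff = 339

8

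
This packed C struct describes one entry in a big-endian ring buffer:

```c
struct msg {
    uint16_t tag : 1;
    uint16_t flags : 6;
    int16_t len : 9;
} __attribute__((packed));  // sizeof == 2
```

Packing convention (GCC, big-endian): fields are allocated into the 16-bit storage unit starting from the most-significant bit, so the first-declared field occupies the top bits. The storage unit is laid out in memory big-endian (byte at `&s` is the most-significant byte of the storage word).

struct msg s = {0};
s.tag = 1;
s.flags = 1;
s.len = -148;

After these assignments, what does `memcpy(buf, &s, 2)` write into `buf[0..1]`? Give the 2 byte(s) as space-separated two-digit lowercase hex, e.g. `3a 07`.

83 6c

tag:1 = 1 → 0x1 << 15 → word 0x8000
flags:6 = 1 → 0x1 << 9 → word 0x8200
len:9 = -148 → 0x16c << 0 → word 0x836c
word = 0x836c → big-endian bytes:
  [0]=0x83  [1]=0x6c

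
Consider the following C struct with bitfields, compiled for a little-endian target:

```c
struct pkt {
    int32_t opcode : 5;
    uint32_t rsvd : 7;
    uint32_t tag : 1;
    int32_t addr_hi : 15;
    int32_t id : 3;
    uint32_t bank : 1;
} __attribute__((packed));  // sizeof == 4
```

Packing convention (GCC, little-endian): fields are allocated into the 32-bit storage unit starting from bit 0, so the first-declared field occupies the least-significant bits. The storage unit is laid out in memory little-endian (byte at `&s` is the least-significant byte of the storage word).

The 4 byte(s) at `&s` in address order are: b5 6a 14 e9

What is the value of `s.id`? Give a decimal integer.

[0]=0xb5 [1]=0x6a [2]=0x14 [3]=0xe9 (little-endian) → word 0xe9146ab5
opcode:5 @ bit 0 → (0xe9146ab5>>0)&0x1f = 0x15
rsvd:7 @ bit 5 → (0xe9146ab5>>5)&0x7f = 0x55
tag:1 @ bit 12 → (0xe9146ab5>>12)&0x1 = 0x0
addr_hi:15 @ bit 13 → (0xe9146ab5>>13)&0x7fff = 0x48a3
id:3 @ bit 28 → (0xe9146ab5>>28)&0x7 = 0x6  ←
bank:1 @ bit 31 → (0xe9146ab5>>31)&0x1 = 0x1
id signed 3b, MSB=1: 6 - 8 = -2

-2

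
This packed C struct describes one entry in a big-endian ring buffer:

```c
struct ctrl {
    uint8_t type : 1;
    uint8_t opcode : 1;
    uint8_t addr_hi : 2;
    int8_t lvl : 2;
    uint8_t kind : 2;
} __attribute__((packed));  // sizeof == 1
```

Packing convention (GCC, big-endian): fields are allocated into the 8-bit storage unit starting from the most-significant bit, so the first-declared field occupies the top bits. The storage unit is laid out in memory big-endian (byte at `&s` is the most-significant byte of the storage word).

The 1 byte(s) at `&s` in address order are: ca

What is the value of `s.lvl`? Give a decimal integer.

[0]=0xca (big-endian) → word 0xca
type [7+:1] = (word>>7) & 0x1 = 1
opcode [6+:1] = (word>>6) & 0x1 = 1
addr_hi [4+:2] = (word>>4) & 0x3 = 0
lvl [2+:2] = (word>>2) & 0x3 = 2  ←
kind [0+:2] = (word>>0) & 0x3 = 2
lvl signed 2b, MSB=1: 2 - 4 = -2

-2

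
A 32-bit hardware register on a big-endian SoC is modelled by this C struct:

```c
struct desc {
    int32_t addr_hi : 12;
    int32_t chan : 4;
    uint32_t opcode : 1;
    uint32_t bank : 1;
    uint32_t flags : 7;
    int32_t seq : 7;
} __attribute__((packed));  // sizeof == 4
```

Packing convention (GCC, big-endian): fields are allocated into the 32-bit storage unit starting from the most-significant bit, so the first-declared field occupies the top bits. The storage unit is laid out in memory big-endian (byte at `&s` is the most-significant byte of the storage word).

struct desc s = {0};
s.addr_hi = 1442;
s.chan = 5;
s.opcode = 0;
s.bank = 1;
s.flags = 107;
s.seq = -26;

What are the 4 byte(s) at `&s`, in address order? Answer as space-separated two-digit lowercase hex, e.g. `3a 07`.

5a 25 75 e6

[20+:12] addr_hi=1442 & 0xfff = 0x5a2; word=0x5a200000
[16+:4] chan=5 & 0xf = 0x5; word=0x5a250000
[15+:1] opcode=0 & 0x1 = 0x0; word=0x5a250000
[14+:1] bank=1 & 0x1 = 0x1; word=0x5a254000
[7+:7] flags=107 & 0x7f = 0x6b; word=0x5a257580
[0+:7] seq=-26 & 0x7f = 0x66; word=0x5a2575e6
word = 0x5a2575e6 → big-endian bytes:
  [0]=0x5a  [1]=0x25  [2]=0x75  [3]=0xe6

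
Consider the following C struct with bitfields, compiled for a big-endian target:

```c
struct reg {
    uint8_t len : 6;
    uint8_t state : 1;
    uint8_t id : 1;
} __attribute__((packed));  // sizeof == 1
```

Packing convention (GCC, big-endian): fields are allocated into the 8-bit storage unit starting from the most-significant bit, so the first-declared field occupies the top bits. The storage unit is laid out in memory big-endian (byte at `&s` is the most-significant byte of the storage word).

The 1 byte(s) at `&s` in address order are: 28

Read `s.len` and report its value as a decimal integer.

10

[0]=0x28 (big-endian) → word 0x28
len:6 @ bit 2 → (0x28>>2)&0x3f = 0xa  ←
state:1 @ bit 1 → (0x28>>1)&0x1 = 0x0
id:1 @ bit 0 → (0x28>>0)&0x1 = 0x0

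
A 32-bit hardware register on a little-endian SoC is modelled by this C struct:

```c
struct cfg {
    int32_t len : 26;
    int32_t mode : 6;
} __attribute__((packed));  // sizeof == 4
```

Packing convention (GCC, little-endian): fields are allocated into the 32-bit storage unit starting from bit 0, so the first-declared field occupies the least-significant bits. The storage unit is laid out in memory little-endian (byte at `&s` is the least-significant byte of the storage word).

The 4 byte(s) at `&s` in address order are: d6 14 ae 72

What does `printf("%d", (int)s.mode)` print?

28

[0]=0xd6 [1]=0x14 [2]=0xae [3]=0x72 (little-endian) → word 0x72ae14d6
len:26 @ bit 0 → (0x72ae14d6>>0)&0x3ffffff = 0x2ae14d6
mode:6 @ bit 26 → (0x72ae14d6>>26)&0x3f = 0x1c  ←
mode signed 6b, MSB=0: value = 28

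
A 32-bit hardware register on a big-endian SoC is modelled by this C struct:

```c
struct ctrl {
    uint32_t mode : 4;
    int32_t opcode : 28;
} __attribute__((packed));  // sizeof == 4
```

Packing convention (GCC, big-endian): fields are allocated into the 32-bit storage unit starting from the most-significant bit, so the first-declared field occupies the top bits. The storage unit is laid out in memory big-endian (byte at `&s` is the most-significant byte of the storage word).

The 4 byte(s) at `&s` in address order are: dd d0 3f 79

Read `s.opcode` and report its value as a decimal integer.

[0]=0xdd [1]=0xd0 [2]=0x3f [3]=0x79 (big-endian) → word 0xddd03f79
mode:4 @ bit 28 → (0xddd03f79>>28)&0xf = 0xd
opcode:28 @ bit 0 → (0xddd03f79>>0)&0xfffffff = 0xdd03f79  ←
opcode signed 28b, MSB=1: 231751545 - 268435456 = -36683911

-36683911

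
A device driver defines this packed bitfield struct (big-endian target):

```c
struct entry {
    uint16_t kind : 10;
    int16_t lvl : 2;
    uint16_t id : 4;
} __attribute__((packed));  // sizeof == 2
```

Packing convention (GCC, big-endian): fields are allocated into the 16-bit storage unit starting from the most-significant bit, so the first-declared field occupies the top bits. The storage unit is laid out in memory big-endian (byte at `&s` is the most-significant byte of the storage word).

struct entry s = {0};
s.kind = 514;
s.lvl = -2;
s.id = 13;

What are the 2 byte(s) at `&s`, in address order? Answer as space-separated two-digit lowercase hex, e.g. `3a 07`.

80 ad

[6+:10] kind=514 & 0x3ff = 0x202; word=0x8080
[4+:2] lvl=-2 & 0x3 = 0x2; word=0x80a0
[0+:4] id=13 & 0xf = 0xd; word=0x80ad
word = 0x80ad → big-endian bytes:
  [0]=0x80  [1]=0xad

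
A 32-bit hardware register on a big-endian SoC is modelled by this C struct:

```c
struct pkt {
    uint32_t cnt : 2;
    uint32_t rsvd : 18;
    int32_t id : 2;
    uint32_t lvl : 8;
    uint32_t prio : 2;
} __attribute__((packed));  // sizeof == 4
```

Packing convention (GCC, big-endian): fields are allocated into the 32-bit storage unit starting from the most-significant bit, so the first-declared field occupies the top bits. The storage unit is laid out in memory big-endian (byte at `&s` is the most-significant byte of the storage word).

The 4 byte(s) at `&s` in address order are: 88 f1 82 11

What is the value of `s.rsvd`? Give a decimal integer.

36632

[0]=0x88 [1]=0xf1 [2]=0x82 [3]=0x11 (big-endian) → word 0x88f18211
cnt [30+:2] = (word>>30) & 0x3 = 2
rsvd [12+:18] = (word>>12) & 0x3ffff = 36632  ←
id [10+:2] = (word>>10) & 0x3 = 0
lvl [2+:8] = (word>>2) & 0xff = 132
prio [0+:2] = (word>>0) & 0x3 = 1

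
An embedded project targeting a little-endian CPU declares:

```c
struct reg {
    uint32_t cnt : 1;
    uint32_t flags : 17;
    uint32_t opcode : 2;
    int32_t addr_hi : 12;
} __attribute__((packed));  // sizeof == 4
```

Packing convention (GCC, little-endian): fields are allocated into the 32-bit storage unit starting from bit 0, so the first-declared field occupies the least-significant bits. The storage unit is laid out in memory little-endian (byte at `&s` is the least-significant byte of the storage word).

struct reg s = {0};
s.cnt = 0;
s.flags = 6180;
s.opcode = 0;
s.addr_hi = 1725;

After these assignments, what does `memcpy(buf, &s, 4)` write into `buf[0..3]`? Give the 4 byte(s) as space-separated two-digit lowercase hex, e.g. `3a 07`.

[0+:1] cnt=0 & 0x1 = 0x0; word=0x00000000
[1+:17] flags=6180 & 0x1ffff = 0x1824; word=0x00003048
[18+:2] opcode=0 & 0x3 = 0x0; word=0x00003048
[20+:12] addr_hi=1725 & 0xfff = 0x6bd; word=0x6bd03048
word = 0x6bd03048 → little-endian bytes:
  [0]=0x48  [1]=0x30  [2]=0xd0  [3]=0x6b

48 30 d0 6b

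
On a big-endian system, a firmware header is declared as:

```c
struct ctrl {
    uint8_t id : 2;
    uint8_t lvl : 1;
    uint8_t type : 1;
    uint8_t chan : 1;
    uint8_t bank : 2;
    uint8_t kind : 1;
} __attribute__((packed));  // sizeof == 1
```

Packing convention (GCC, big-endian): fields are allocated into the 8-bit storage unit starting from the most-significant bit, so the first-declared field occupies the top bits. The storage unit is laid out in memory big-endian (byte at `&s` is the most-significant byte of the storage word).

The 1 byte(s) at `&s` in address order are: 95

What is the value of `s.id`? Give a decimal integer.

[0]=0x95 (big-endian) → word 0x95
id:2 @ bit 6 → (0x95>>6)&0x3 = 0x2  ←
lvl:1 @ bit 5 → (0x95>>5)&0x1 = 0x0
type:1 @ bit 4 → (0x95>>4)&0x1 = 0x1
chan:1 @ bit 3 → (0x95>>3)&0x1 = 0x0
bank:2 @ bit 1 → (0x95>>1)&0x3 = 0x2
kind:1 @ bit 0 → (0x95>>0)&0x1 = 0x1

2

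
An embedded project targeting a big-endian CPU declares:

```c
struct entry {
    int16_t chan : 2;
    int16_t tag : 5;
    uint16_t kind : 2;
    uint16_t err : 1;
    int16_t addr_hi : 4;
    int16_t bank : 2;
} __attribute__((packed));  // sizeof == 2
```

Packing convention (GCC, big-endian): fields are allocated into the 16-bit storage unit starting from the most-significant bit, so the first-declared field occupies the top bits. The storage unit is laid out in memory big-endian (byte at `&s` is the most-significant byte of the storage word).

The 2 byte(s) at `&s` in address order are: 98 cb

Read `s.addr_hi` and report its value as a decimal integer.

2

[0]=0x98 [1]=0xcb (big-endian) → word 0x98cb
chan [14+:2] = (word>>14) & 0x3 = 2
tag [9+:5] = (word>>9) & 0x1f = 12
kind [7+:2] = (word>>7) & 0x3 = 1
err [6+:1] = (word>>6) & 0x1 = 1
addr_hi [2+:4] = (word>>2) & 0xf = 2  ←
bank [0+:2] = (word>>0) & 0x3 = 3
addr_hi signed 4b, MSB=0: value = 2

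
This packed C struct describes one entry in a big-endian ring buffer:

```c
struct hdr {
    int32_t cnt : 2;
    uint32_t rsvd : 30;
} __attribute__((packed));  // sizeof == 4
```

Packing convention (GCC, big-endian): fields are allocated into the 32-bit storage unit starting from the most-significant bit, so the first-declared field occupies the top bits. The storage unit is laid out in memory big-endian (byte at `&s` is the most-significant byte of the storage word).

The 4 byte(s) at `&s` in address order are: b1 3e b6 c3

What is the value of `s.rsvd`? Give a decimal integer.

826193603

[0]=0xb1 [1]=0x3e [2]=0xb6 [3]=0xc3 (big-endian) → word 0xb13eb6c3
cnt [30+:2] = (word>>30) & 0x3 = 2
rsvd [0+:30] = (word>>0) & 0x3fffffff = 826193603  ←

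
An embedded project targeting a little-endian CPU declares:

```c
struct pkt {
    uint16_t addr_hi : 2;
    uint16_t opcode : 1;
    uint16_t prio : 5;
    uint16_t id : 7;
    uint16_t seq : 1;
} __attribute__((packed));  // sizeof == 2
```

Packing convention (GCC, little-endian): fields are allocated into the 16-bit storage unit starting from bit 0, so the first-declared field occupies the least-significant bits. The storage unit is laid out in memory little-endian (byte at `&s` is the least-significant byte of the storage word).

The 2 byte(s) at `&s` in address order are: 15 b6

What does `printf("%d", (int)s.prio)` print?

2

[0]=0x15 [1]=0xb6 (little-endian) → word 0xb615
addr_hi [0+:2] = (word>>0) & 0x3 = 1
opcode [2+:1] = (word>>2) & 0x1 = 1
prio [3+:5] = (word>>3) & 0x1f = 2  ←
id [8+:7] = (word>>8) & 0x7f = 54
seq [15+:1] = (word>>15) & 0x1 = 1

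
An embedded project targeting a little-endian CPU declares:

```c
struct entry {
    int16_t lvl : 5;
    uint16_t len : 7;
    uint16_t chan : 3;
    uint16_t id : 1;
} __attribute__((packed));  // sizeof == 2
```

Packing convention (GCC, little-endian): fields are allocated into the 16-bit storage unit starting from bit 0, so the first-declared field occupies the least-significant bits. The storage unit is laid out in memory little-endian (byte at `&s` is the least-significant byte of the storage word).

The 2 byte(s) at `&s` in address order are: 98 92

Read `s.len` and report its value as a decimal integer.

20

[0]=0x98 [1]=0x92 (little-endian) → word 0x9298
lvl [0+:5] = (word>>0) & 0x1f = 24
len [5+:7] = (word>>5) & 0x7f = 20  ←
chan [12+:3] = (word>>12) & 0x7 = 1
id [15+:1] = (word>>15) & 0x1 = 1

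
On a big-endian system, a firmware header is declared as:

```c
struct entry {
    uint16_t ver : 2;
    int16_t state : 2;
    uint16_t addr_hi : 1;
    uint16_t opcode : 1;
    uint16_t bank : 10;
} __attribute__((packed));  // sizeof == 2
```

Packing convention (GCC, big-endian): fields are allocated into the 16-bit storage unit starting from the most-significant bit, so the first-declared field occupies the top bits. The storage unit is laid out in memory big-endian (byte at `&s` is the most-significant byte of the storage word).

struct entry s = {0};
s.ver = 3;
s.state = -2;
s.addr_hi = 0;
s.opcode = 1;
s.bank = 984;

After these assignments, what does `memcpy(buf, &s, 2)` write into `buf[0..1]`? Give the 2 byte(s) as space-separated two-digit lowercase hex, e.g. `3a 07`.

ver:2 = 3 → 0x3 << 14 → word 0xc000
state:2 = -2 → 0x2 << 12 → word 0xe000
addr_hi:1 = 0 → 0x0 << 11 → word 0xe000
opcode:1 = 1 → 0x1 << 10 → word 0xe400
bank:10 = 984 → 0x3d8 << 0 → word 0xe7d8
word = 0xe7d8 → big-endian bytes:
  [0]=0xe7  [1]=0xd8

e7 d8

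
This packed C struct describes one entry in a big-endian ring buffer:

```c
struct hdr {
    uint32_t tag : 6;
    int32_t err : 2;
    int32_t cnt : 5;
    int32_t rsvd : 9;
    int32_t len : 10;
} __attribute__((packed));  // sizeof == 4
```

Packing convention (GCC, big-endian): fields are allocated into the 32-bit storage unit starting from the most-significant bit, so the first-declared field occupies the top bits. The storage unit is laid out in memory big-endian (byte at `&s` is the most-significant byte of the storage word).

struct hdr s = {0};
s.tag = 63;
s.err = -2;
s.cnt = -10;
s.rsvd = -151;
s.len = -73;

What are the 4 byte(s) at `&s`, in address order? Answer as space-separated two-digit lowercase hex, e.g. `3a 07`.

[26+:6] tag=63 & 0x3f = 0x3f; word=0xfc000000
[24+:2] err=-2 & 0x3 = 0x2; word=0xfe000000
[19+:5] cnt=-10 & 0x1f = 0x16; word=0xfeb00000
[10+:9] rsvd=-151 & 0x1ff = 0x169; word=0xfeb5a400
[0+:10] len=-73 & 0x3ff = 0x3b7; word=0xfeb5a7b7
word = 0xfeb5a7b7 → big-endian bytes:
  [0]=0xfe  [1]=0xb5  [2]=0xa7  [3]=0xb7

fe b5 a7 b7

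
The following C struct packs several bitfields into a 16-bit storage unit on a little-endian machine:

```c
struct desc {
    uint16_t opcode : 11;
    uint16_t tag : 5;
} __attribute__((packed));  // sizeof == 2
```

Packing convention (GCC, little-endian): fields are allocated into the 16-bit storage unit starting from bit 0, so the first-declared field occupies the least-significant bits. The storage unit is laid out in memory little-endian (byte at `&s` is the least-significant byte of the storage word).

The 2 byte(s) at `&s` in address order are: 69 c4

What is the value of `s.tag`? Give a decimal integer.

[0]=0x69 [1]=0xc4 (little-endian) → word 0xc469
opcode [0+:11] = (word>>0) & 0x7ff = 1129
tag [11+:5] = (word>>11) & 0x1f = 24  ←

24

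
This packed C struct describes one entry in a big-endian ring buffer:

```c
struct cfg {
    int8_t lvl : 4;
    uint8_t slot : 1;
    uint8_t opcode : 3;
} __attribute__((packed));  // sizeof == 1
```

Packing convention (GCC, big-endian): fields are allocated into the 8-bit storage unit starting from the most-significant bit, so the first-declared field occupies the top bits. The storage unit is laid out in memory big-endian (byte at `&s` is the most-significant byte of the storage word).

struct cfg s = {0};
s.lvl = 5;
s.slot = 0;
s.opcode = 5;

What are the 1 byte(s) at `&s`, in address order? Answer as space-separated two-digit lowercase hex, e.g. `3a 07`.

[4+:4] lvl=5 & 0xf = 0x5; word=0x50
[3+:1] slot=0 & 0x1 = 0x0; word=0x50
[0+:3] opcode=5 & 0x7 = 0x5; word=0x55
word = 0x55 → big-endian bytes:
  [0]=0x55

55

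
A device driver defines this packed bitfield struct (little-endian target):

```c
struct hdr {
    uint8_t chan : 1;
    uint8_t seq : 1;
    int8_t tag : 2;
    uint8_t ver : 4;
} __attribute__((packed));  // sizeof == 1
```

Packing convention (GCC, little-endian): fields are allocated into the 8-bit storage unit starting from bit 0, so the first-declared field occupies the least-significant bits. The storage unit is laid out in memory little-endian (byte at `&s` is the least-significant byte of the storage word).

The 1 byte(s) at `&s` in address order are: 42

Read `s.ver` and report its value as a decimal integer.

[0]=0x42 (little-endian) → word 0x42
chan [0+:1] = (word>>0) & 0x1 = 0
seq [1+:1] = (word>>1) & 0x1 = 1
tag [2+:2] = (word>>2) & 0x3 = 0
ver [4+:4] = (word>>4) & 0xf = 4  ←

4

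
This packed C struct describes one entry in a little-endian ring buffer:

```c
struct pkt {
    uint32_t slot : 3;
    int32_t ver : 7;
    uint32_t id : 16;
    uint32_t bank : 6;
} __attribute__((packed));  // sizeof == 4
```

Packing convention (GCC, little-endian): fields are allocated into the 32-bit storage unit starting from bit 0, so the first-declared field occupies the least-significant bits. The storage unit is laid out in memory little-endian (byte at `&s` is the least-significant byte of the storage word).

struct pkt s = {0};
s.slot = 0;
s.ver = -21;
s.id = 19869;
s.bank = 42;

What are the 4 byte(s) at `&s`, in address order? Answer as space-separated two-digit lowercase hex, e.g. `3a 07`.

slot (3b) val=0 bits=0x0 at bit 0: 0x00000000
ver (7b) val=-21 bits=0x6b at bit 3: 0x00000358
id (16b) val=19869 bits=0x4d9d at bit 10: 0x01367758
bank (6b) val=42 bits=0x2a at bit 26: 0xa9367758
word = 0xa9367758 → little-endian bytes:
  [0]=0x58  [1]=0x77  [2]=0x36  [3]=0xa9

58 77 36 a9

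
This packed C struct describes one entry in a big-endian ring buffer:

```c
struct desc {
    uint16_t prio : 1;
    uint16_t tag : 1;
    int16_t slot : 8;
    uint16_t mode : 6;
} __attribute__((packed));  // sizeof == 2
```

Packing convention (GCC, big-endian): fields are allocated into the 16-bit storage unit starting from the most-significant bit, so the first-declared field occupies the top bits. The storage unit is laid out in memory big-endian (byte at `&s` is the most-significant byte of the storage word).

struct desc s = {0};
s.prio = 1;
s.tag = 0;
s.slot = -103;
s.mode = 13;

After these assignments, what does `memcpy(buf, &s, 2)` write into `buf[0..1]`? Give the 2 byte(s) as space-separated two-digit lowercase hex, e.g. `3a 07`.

a6 4d

prio:1 = 1 → 0x1 << 15 → word 0x8000
tag:1 = 0 → 0x0 << 14 → word 0x8000
slot:8 = -103 → 0x99 << 6 → word 0xa640
mode:6 = 13 → 0xd << 0 → word 0xa64d
word = 0xa64d → big-endian bytes:
  [0]=0xa6  [1]=0x4d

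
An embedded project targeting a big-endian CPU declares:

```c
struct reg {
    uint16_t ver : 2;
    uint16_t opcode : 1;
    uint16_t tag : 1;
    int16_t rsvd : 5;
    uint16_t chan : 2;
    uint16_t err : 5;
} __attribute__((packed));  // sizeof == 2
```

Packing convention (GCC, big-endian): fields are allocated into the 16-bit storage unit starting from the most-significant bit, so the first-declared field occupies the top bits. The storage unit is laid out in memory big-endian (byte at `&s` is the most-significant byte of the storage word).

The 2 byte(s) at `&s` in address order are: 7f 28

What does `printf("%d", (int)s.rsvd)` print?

[0]=0x7f [1]=0x28 (big-endian) → word 0x7f28
ver:2 @ bit 14 → (0x7f28>>14)&0x3 = 0x1
opcode:1 @ bit 13 → (0x7f28>>13)&0x1 = 0x1
tag:1 @ bit 12 → (0x7f28>>12)&0x1 = 0x1
rsvd:5 @ bit 7 → (0x7f28>>7)&0x1f = 0x1e  ←
chan:2 @ bit 5 → (0x7f28>>5)&0x3 = 0x1
err:5 @ bit 0 → (0x7f28>>0)&0x1f = 0x8
rsvd signed 5b, MSB=1: 30 - 32 = -2

-2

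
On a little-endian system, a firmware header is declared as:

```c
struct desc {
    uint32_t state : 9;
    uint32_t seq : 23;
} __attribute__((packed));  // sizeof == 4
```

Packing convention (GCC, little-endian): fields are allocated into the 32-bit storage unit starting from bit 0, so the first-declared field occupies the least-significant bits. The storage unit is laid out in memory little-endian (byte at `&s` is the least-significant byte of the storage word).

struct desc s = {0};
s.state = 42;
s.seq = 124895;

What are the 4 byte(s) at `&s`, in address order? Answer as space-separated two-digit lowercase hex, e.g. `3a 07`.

2a be cf 03

[0+:9] state=42 & 0x1ff = 0x2a; word=0x0000002a
[9+:23] seq=124895 & 0x7fffff = 0x1e7df; word=0x03cfbe2a
word = 0x03cfbe2a → little-endian bytes:
  [0]=0x2a  [1]=0xbe  [2]=0xcf  [3]=0x03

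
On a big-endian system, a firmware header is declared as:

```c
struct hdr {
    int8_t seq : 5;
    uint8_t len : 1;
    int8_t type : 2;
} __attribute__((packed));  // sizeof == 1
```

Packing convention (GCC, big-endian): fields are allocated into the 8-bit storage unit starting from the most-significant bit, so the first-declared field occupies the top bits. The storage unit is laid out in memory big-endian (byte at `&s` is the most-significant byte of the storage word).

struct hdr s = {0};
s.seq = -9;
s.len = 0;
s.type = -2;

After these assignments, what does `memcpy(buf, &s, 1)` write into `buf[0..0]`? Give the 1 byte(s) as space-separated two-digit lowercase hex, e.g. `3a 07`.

[3+:5] seq=-9 & 0x1f = 0x17; word=0xb8
[2+:1] len=0 & 0x1 = 0x0; word=0xb8
[0+:2] type=-2 & 0x3 = 0x2; word=0xba
word = 0xba → big-endian bytes:
  [0]=0xba

ba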